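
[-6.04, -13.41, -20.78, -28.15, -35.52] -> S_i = -6.04 + -7.37*i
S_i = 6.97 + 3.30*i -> [6.97, 10.27, 13.57, 16.87, 20.17]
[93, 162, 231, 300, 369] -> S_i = 93 + 69*i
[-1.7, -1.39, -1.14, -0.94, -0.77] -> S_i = -1.70*0.82^i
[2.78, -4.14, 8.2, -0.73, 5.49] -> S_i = Random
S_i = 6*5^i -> [6, 30, 150, 750, 3750]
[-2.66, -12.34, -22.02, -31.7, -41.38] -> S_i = -2.66 + -9.68*i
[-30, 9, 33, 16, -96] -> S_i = Random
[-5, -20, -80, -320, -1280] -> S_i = -5*4^i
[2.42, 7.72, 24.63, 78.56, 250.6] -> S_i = 2.42*3.19^i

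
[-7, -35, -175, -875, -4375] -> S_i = -7*5^i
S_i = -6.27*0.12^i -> [-6.27, -0.75, -0.09, -0.01, -0.0]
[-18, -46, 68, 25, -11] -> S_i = Random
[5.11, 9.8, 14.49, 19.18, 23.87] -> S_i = 5.11 + 4.69*i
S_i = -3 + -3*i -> [-3, -6, -9, -12, -15]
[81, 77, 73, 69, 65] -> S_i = 81 + -4*i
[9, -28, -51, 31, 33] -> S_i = Random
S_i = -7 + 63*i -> [-7, 56, 119, 182, 245]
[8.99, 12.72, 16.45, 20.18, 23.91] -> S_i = 8.99 + 3.73*i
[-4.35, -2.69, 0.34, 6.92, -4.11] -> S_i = Random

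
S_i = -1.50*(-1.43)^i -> [-1.5, 2.14, -3.07, 4.39, -6.27]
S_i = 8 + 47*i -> [8, 55, 102, 149, 196]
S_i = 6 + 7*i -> [6, 13, 20, 27, 34]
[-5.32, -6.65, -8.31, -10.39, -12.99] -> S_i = -5.32*1.25^i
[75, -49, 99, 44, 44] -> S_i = Random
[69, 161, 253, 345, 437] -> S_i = 69 + 92*i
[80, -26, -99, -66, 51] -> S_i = Random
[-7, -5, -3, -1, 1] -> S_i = -7 + 2*i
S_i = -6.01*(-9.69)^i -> [-6.01, 58.24, -564.32, 5468.22, -52987.03]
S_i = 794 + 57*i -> [794, 851, 908, 965, 1022]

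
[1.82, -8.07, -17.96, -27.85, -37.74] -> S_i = 1.82 + -9.89*i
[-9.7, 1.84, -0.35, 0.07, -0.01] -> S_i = -9.70*(-0.19)^i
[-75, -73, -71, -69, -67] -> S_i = -75 + 2*i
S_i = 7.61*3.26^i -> [7.61, 24.81, 80.88, 263.66, 859.52]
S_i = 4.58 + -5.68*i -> [4.58, -1.1, -6.78, -12.46, -18.14]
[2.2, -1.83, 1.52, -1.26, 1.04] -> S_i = 2.20*(-0.83)^i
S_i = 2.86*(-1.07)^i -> [2.86, -3.06, 3.27, -3.5, 3.75]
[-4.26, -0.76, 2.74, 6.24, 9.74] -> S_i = -4.26 + 3.50*i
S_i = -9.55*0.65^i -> [-9.55, -6.21, -4.03, -2.62, -1.7]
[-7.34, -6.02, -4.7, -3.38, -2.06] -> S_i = -7.34 + 1.32*i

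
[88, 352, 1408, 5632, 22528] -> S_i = 88*4^i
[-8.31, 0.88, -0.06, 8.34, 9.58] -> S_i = Random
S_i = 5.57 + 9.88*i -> [5.57, 15.45, 25.33, 35.21, 45.09]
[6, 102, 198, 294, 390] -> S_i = 6 + 96*i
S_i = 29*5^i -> [29, 145, 725, 3625, 18125]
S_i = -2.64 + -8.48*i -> [-2.64, -11.12, -19.6, -28.08, -36.56]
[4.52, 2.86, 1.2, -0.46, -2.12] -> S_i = 4.52 + -1.66*i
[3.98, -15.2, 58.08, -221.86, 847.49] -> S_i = 3.98*(-3.82)^i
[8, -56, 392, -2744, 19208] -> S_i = 8*-7^i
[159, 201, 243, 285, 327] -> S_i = 159 + 42*i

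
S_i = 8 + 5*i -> [8, 13, 18, 23, 28]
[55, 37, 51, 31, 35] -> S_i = Random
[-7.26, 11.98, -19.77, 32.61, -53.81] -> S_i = -7.26*(-1.65)^i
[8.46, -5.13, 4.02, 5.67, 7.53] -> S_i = Random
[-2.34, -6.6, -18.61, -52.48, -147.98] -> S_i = -2.34*2.82^i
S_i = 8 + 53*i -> [8, 61, 114, 167, 220]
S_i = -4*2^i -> [-4, -8, -16, -32, -64]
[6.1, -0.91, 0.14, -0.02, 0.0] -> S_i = 6.10*(-0.15)^i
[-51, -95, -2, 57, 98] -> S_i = Random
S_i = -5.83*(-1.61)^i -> [-5.83, 9.39, -15.11, 24.33, -39.17]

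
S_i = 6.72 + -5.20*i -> [6.72, 1.52, -3.68, -8.88, -14.08]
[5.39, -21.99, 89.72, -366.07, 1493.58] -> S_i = 5.39*(-4.08)^i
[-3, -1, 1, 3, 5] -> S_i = -3 + 2*i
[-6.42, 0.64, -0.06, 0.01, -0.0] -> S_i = -6.42*(-0.10)^i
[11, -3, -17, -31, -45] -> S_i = 11 + -14*i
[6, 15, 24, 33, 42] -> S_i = 6 + 9*i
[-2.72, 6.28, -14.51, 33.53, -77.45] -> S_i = -2.72*(-2.31)^i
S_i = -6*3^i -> [-6, -18, -54, -162, -486]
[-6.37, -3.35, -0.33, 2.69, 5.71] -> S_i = -6.37 + 3.02*i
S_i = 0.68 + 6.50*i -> [0.68, 7.18, 13.68, 20.18, 26.68]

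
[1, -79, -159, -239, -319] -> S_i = 1 + -80*i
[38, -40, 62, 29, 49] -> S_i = Random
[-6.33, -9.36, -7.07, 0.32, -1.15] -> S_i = Random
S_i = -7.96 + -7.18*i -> [-7.96, -15.14, -22.32, -29.5, -36.68]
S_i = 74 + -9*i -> [74, 65, 56, 47, 38]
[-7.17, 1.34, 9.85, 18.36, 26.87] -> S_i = -7.17 + 8.51*i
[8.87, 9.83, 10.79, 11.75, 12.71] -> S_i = 8.87 + 0.96*i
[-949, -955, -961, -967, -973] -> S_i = -949 + -6*i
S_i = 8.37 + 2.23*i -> [8.37, 10.6, 12.83, 15.06, 17.29]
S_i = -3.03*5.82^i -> [-3.03, -17.63, -102.63, -597.33, -3476.44]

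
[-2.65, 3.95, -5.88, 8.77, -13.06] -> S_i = -2.65*(-1.49)^i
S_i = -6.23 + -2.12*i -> [-6.23, -8.35, -10.47, -12.59, -14.71]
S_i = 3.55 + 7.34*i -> [3.55, 10.89, 18.23, 25.57, 32.91]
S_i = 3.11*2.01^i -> [3.11, 6.25, 12.56, 25.26, 50.76]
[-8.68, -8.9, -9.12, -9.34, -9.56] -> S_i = -8.68 + -0.22*i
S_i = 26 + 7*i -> [26, 33, 40, 47, 54]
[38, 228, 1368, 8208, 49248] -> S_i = 38*6^i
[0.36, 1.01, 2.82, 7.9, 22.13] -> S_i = 0.36*2.80^i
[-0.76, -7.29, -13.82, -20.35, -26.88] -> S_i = -0.76 + -6.53*i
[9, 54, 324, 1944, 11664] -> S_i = 9*6^i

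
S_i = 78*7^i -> [78, 546, 3822, 26754, 187278]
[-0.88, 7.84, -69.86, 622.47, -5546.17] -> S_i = -0.88*(-8.91)^i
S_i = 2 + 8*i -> [2, 10, 18, 26, 34]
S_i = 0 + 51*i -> [0, 51, 102, 153, 204]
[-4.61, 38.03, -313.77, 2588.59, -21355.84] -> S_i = -4.61*(-8.25)^i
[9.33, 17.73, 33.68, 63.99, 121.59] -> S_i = 9.33*1.90^i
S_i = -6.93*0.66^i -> [-6.93, -4.57, -3.02, -1.99, -1.31]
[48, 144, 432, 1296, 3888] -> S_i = 48*3^i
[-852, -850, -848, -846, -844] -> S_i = -852 + 2*i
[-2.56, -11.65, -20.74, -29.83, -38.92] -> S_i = -2.56 + -9.09*i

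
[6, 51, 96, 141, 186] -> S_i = 6 + 45*i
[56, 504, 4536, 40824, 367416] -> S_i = 56*9^i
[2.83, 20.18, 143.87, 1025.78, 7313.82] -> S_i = 2.83*7.13^i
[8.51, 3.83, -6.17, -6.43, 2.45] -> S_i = Random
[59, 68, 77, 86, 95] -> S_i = 59 + 9*i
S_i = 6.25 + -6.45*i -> [6.25, -0.2, -6.65, -13.1, -19.55]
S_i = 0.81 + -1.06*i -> [0.81, -0.25, -1.31, -2.37, -3.43]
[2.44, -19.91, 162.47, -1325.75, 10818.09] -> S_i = 2.44*(-8.16)^i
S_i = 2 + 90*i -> [2, 92, 182, 272, 362]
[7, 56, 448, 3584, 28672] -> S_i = 7*8^i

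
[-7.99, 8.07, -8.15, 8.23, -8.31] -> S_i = -7.99*(-1.01)^i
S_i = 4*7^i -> [4, 28, 196, 1372, 9604]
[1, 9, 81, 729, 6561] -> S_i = 1*9^i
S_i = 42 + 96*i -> [42, 138, 234, 330, 426]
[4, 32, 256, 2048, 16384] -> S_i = 4*8^i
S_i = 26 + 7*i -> [26, 33, 40, 47, 54]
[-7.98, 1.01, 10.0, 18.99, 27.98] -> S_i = -7.98 + 8.99*i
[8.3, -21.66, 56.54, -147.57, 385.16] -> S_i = 8.30*(-2.61)^i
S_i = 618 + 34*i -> [618, 652, 686, 720, 754]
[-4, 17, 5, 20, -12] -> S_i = Random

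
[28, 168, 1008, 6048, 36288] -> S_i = 28*6^i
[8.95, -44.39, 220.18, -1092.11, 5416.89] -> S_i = 8.95*(-4.96)^i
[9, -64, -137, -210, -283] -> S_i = 9 + -73*i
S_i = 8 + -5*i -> [8, 3, -2, -7, -12]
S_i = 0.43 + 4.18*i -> [0.43, 4.61, 8.79, 12.97, 17.15]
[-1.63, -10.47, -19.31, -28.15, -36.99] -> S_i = -1.63 + -8.84*i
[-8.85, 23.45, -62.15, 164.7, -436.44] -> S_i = -8.85*(-2.65)^i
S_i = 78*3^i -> [78, 234, 702, 2106, 6318]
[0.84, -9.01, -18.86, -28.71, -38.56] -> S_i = 0.84 + -9.85*i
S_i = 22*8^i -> [22, 176, 1408, 11264, 90112]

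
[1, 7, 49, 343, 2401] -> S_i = 1*7^i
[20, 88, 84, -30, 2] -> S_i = Random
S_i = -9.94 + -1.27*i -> [-9.94, -11.21, -12.48, -13.75, -15.02]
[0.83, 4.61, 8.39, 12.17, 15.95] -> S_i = 0.83 + 3.78*i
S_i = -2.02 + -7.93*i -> [-2.02, -9.95, -17.88, -25.81, -33.74]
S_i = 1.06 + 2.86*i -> [1.06, 3.92, 6.78, 9.64, 12.5]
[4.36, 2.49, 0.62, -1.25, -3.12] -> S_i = 4.36 + -1.87*i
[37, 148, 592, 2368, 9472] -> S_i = 37*4^i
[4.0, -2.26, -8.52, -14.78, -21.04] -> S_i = 4.00 + -6.26*i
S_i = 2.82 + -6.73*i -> [2.82, -3.91, -10.64, -17.37, -24.1]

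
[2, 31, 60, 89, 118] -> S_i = 2 + 29*i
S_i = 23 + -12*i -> [23, 11, -1, -13, -25]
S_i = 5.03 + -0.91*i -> [5.03, 4.12, 3.21, 2.3, 1.39]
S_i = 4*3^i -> [4, 12, 36, 108, 324]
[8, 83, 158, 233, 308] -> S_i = 8 + 75*i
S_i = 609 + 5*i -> [609, 614, 619, 624, 629]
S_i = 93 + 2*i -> [93, 95, 97, 99, 101]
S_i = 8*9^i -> [8, 72, 648, 5832, 52488]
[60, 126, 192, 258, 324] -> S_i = 60 + 66*i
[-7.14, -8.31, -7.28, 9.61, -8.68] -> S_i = Random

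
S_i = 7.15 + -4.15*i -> [7.15, 3.0, -1.15, -5.3, -9.45]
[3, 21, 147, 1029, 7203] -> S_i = 3*7^i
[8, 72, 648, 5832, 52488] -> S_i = 8*9^i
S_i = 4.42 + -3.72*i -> [4.42, 0.7, -3.02, -6.74, -10.46]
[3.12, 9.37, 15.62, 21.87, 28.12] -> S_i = 3.12 + 6.25*i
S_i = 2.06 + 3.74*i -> [2.06, 5.8, 9.54, 13.28, 17.02]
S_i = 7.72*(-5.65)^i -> [7.72, -43.62, 246.44, -1392.4, 7867.04]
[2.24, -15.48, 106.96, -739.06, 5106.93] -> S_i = 2.24*(-6.91)^i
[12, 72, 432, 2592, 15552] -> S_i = 12*6^i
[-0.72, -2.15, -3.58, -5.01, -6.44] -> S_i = -0.72 + -1.43*i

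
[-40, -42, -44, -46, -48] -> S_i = -40 + -2*i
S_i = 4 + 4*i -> [4, 8, 12, 16, 20]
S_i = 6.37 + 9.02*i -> [6.37, 15.39, 24.41, 33.43, 42.45]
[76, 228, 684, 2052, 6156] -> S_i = 76*3^i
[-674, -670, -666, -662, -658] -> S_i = -674 + 4*i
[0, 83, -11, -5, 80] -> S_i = Random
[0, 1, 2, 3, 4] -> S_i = 0 + 1*i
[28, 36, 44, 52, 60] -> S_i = 28 + 8*i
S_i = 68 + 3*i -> [68, 71, 74, 77, 80]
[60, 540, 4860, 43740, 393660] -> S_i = 60*9^i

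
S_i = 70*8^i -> [70, 560, 4480, 35840, 286720]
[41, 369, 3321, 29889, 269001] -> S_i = 41*9^i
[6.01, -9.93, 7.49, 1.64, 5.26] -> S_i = Random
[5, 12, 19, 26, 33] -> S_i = 5 + 7*i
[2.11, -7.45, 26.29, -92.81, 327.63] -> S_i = 2.11*(-3.53)^i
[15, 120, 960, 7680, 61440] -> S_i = 15*8^i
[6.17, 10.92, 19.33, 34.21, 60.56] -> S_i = 6.17*1.77^i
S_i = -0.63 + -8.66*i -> [-0.63, -9.29, -17.95, -26.61, -35.27]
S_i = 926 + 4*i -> [926, 930, 934, 938, 942]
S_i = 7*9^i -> [7, 63, 567, 5103, 45927]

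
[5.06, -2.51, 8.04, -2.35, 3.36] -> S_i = Random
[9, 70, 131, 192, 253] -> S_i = 9 + 61*i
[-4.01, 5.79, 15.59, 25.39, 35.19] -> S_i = -4.01 + 9.80*i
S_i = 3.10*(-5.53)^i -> [3.1, -17.14, 94.8, -524.25, 2899.09]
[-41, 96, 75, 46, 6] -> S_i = Random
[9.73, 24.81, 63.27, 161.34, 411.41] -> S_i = 9.73*2.55^i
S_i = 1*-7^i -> [1, -7, 49, -343, 2401]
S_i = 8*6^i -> [8, 48, 288, 1728, 10368]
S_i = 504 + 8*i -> [504, 512, 520, 528, 536]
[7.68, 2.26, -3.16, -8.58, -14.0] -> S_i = 7.68 + -5.42*i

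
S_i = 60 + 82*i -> [60, 142, 224, 306, 388]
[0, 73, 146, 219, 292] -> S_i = 0 + 73*i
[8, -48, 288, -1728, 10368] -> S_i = 8*-6^i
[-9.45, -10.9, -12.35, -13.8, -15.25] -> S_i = -9.45 + -1.45*i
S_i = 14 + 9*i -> [14, 23, 32, 41, 50]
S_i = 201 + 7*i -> [201, 208, 215, 222, 229]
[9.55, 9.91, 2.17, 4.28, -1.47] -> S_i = Random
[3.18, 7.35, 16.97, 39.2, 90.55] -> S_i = 3.18*2.31^i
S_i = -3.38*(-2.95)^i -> [-3.38, 9.97, -29.41, 86.77, -255.98]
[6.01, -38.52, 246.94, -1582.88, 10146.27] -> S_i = 6.01*(-6.41)^i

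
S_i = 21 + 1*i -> [21, 22, 23, 24, 25]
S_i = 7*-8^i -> [7, -56, 448, -3584, 28672]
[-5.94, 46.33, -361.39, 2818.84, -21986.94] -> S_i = -5.94*(-7.80)^i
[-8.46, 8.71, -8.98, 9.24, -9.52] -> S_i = -8.46*(-1.03)^i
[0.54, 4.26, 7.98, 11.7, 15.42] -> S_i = 0.54 + 3.72*i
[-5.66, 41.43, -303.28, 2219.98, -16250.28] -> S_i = -5.66*(-7.32)^i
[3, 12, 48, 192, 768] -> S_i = 3*4^i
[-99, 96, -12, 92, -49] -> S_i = Random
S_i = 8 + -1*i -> [8, 7, 6, 5, 4]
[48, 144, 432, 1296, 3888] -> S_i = 48*3^i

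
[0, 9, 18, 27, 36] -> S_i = 0 + 9*i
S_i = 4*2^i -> [4, 8, 16, 32, 64]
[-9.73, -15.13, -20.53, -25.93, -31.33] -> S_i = -9.73 + -5.40*i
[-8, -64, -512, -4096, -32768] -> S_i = -8*8^i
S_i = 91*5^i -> [91, 455, 2275, 11375, 56875]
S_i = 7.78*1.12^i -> [7.78, 8.71, 9.76, 10.93, 12.24]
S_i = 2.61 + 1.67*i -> [2.61, 4.28, 5.95, 7.62, 9.29]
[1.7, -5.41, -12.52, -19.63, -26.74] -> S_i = 1.70 + -7.11*i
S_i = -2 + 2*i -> [-2, 0, 2, 4, 6]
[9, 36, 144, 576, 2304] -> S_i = 9*4^i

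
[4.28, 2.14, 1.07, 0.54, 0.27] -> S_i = 4.28*0.50^i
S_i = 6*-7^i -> [6, -42, 294, -2058, 14406]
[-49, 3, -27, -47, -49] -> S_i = Random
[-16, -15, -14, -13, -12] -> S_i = -16 + 1*i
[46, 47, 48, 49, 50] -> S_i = 46 + 1*i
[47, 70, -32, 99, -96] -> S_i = Random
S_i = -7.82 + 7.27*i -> [-7.82, -0.55, 6.72, 13.99, 21.26]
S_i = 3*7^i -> [3, 21, 147, 1029, 7203]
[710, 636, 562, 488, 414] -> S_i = 710 + -74*i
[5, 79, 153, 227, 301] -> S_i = 5 + 74*i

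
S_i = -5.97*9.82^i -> [-5.97, -58.63, -575.7, -5653.39, -55516.27]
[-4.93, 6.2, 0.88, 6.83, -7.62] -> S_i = Random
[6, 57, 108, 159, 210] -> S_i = 6 + 51*i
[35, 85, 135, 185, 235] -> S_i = 35 + 50*i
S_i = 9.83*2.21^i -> [9.83, 21.72, 48.01, 106.1, 234.49]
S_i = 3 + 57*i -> [3, 60, 117, 174, 231]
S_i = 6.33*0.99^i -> [6.33, 6.27, 6.2, 6.14, 6.08]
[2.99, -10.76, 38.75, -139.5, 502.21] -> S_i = 2.99*(-3.60)^i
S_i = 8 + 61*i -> [8, 69, 130, 191, 252]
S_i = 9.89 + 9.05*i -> [9.89, 18.94, 27.99, 37.04, 46.09]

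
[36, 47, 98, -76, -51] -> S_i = Random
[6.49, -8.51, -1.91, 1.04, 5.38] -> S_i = Random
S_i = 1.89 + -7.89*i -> [1.89, -6.0, -13.89, -21.78, -29.67]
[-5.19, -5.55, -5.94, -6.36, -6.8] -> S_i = -5.19*1.07^i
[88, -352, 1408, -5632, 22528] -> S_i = 88*-4^i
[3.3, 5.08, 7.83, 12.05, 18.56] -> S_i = 3.30*1.54^i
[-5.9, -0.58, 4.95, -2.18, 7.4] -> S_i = Random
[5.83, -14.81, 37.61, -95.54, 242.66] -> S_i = 5.83*(-2.54)^i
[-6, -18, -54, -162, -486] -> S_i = -6*3^i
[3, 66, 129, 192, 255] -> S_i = 3 + 63*i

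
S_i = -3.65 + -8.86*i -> [-3.65, -12.51, -21.37, -30.23, -39.09]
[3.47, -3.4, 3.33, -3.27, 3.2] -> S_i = 3.47*(-0.98)^i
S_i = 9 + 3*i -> [9, 12, 15, 18, 21]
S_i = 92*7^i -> [92, 644, 4508, 31556, 220892]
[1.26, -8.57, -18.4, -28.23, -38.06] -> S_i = 1.26 + -9.83*i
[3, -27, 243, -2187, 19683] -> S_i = 3*-9^i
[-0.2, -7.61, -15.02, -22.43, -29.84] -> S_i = -0.20 + -7.41*i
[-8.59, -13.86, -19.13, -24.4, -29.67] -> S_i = -8.59 + -5.27*i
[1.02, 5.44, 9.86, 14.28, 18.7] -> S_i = 1.02 + 4.42*i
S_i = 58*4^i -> [58, 232, 928, 3712, 14848]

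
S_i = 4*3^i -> [4, 12, 36, 108, 324]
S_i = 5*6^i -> [5, 30, 180, 1080, 6480]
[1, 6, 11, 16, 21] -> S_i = 1 + 5*i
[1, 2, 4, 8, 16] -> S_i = 1*2^i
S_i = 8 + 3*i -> [8, 11, 14, 17, 20]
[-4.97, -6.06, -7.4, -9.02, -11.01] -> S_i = -4.97*1.22^i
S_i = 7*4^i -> [7, 28, 112, 448, 1792]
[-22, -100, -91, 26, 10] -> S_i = Random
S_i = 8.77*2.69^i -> [8.77, 23.59, 63.46, 170.71, 459.21]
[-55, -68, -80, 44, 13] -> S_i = Random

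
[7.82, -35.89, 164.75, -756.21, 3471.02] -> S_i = 7.82*(-4.59)^i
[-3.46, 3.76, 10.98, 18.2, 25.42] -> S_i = -3.46 + 7.22*i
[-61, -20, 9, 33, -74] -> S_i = Random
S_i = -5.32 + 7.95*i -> [-5.32, 2.63, 10.58, 18.53, 26.48]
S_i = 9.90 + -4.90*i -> [9.9, 5.0, 0.1, -4.8, -9.7]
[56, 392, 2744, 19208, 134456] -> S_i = 56*7^i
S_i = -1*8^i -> [-1, -8, -64, -512, -4096]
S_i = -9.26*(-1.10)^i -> [-9.26, 10.19, -11.2, 12.33, -13.56]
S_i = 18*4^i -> [18, 72, 288, 1152, 4608]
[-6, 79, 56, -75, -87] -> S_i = Random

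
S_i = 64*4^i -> [64, 256, 1024, 4096, 16384]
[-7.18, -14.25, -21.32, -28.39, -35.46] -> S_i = -7.18 + -7.07*i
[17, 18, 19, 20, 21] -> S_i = 17 + 1*i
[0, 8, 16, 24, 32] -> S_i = 0 + 8*i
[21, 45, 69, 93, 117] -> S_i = 21 + 24*i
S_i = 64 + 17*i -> [64, 81, 98, 115, 132]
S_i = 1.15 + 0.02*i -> [1.15, 1.17, 1.19, 1.21, 1.23]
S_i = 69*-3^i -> [69, -207, 621, -1863, 5589]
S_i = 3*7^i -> [3, 21, 147, 1029, 7203]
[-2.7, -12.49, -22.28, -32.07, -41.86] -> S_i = -2.70 + -9.79*i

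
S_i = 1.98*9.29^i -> [1.98, 18.39, 170.88, 1587.49, 14747.83]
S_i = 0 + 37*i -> [0, 37, 74, 111, 148]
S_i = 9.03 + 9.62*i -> [9.03, 18.65, 28.27, 37.89, 47.51]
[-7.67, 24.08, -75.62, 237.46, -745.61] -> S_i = -7.67*(-3.14)^i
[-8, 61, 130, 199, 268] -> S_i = -8 + 69*i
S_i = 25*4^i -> [25, 100, 400, 1600, 6400]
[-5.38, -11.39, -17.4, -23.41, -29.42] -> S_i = -5.38 + -6.01*i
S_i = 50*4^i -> [50, 200, 800, 3200, 12800]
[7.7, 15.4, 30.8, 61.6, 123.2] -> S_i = 7.70*2.00^i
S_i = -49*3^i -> [-49, -147, -441, -1323, -3969]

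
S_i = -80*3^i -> [-80, -240, -720, -2160, -6480]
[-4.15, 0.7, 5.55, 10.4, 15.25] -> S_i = -4.15 + 4.85*i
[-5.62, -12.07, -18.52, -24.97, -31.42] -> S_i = -5.62 + -6.45*i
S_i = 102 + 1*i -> [102, 103, 104, 105, 106]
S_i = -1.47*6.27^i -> [-1.47, -9.22, -57.79, -362.34, -2271.89]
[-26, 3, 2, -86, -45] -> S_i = Random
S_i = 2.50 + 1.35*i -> [2.5, 3.85, 5.2, 6.55, 7.9]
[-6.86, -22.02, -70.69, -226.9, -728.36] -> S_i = -6.86*3.21^i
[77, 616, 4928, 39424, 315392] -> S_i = 77*8^i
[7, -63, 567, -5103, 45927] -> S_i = 7*-9^i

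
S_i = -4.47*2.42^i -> [-4.47, -10.82, -26.18, -63.35, -153.31]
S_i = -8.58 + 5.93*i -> [-8.58, -2.65, 3.28, 9.21, 15.14]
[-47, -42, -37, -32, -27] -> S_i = -47 + 5*i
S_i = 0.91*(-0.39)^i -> [0.91, -0.35, 0.14, -0.05, 0.02]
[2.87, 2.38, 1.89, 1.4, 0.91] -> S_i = 2.87 + -0.49*i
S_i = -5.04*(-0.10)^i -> [-5.04, 0.5, -0.05, 0.01, -0.0]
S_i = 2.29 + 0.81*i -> [2.29, 3.1, 3.91, 4.72, 5.53]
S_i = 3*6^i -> [3, 18, 108, 648, 3888]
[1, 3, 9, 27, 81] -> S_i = 1*3^i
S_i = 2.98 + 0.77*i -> [2.98, 3.75, 4.52, 5.29, 6.06]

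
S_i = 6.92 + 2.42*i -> [6.92, 9.34, 11.76, 14.18, 16.6]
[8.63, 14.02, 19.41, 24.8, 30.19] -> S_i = 8.63 + 5.39*i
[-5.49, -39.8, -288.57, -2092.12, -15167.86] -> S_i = -5.49*7.25^i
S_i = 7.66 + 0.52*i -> [7.66, 8.18, 8.7, 9.22, 9.74]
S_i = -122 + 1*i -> [-122, -121, -120, -119, -118]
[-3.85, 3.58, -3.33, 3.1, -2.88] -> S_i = -3.85*(-0.93)^i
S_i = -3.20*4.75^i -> [-3.2, -15.2, -72.2, -342.95, -1629.01]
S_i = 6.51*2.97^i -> [6.51, 19.33, 57.42, 170.55, 506.53]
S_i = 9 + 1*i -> [9, 10, 11, 12, 13]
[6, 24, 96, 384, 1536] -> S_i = 6*4^i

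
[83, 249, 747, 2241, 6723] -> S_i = 83*3^i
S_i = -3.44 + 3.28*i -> [-3.44, -0.16, 3.12, 6.4, 9.68]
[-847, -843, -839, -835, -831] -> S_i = -847 + 4*i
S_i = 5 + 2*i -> [5, 7, 9, 11, 13]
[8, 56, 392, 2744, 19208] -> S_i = 8*7^i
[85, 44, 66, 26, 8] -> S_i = Random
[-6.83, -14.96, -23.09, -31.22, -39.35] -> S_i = -6.83 + -8.13*i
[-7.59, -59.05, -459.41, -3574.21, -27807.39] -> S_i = -7.59*7.78^i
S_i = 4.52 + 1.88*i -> [4.52, 6.4, 8.28, 10.16, 12.04]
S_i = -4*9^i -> [-4, -36, -324, -2916, -26244]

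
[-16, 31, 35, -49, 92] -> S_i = Random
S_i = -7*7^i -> [-7, -49, -343, -2401, -16807]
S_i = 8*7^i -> [8, 56, 392, 2744, 19208]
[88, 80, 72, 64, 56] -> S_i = 88 + -8*i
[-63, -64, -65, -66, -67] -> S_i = -63 + -1*i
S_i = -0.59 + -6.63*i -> [-0.59, -7.22, -13.85, -20.48, -27.11]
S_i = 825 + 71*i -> [825, 896, 967, 1038, 1109]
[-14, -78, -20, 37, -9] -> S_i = Random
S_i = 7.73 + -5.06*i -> [7.73, 2.67, -2.39, -7.45, -12.51]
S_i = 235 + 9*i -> [235, 244, 253, 262, 271]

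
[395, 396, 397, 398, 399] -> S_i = 395 + 1*i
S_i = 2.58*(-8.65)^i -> [2.58, -22.32, 193.04, -1669.81, 14443.89]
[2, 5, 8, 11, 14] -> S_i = 2 + 3*i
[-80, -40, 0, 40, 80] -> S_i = -80 + 40*i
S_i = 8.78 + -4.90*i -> [8.78, 3.88, -1.02, -5.92, -10.82]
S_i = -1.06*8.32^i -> [-1.06, -8.82, -73.38, -610.49, -5079.25]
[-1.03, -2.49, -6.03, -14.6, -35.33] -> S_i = -1.03*2.42^i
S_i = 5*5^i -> [5, 25, 125, 625, 3125]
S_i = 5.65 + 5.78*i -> [5.65, 11.43, 17.21, 22.99, 28.77]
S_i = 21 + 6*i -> [21, 27, 33, 39, 45]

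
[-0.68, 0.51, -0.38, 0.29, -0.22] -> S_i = -0.68*(-0.75)^i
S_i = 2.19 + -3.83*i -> [2.19, -1.64, -5.47, -9.3, -13.13]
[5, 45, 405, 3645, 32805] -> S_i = 5*9^i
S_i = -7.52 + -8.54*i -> [-7.52, -16.06, -24.6, -33.14, -41.68]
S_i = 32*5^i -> [32, 160, 800, 4000, 20000]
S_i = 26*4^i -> [26, 104, 416, 1664, 6656]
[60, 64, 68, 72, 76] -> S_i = 60 + 4*i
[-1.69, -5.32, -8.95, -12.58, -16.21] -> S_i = -1.69 + -3.63*i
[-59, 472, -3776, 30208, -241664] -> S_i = -59*-8^i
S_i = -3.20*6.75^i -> [-3.2, -21.6, -145.8, -984.15, -6643.01]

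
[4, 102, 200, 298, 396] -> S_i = 4 + 98*i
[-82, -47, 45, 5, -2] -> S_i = Random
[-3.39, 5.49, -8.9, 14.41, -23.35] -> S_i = -3.39*(-1.62)^i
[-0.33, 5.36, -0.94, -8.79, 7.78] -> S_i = Random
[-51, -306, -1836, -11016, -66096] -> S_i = -51*6^i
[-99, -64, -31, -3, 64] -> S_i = Random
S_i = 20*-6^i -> [20, -120, 720, -4320, 25920]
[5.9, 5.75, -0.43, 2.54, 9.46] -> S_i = Random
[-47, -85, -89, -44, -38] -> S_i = Random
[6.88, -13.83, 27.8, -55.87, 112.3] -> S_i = 6.88*(-2.01)^i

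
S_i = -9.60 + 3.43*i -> [-9.6, -6.17, -2.74, 0.69, 4.12]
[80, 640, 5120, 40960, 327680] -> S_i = 80*8^i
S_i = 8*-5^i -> [8, -40, 200, -1000, 5000]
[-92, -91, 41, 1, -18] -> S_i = Random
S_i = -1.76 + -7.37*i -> [-1.76, -9.13, -16.5, -23.87, -31.24]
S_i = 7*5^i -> [7, 35, 175, 875, 4375]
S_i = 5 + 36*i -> [5, 41, 77, 113, 149]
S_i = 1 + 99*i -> [1, 100, 199, 298, 397]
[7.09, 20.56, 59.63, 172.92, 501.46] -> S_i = 7.09*2.90^i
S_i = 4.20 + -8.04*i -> [4.2, -3.84, -11.88, -19.92, -27.96]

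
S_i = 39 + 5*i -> [39, 44, 49, 54, 59]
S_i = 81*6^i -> [81, 486, 2916, 17496, 104976]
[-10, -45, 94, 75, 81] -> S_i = Random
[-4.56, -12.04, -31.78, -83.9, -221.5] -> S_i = -4.56*2.64^i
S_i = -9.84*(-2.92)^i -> [-9.84, 28.73, -83.9, 244.99, -715.36]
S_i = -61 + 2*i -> [-61, -59, -57, -55, -53]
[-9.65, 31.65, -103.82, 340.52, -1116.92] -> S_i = -9.65*(-3.28)^i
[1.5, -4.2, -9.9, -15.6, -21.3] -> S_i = 1.50 + -5.70*i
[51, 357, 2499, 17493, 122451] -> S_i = 51*7^i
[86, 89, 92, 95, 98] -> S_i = 86 + 3*i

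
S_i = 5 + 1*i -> [5, 6, 7, 8, 9]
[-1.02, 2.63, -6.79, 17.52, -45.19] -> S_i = -1.02*(-2.58)^i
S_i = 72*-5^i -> [72, -360, 1800, -9000, 45000]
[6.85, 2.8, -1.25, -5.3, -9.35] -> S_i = 6.85 + -4.05*i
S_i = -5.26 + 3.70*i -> [-5.26, -1.56, 2.14, 5.84, 9.54]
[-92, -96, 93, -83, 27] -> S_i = Random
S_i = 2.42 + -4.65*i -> [2.42, -2.23, -6.88, -11.53, -16.18]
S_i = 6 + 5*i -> [6, 11, 16, 21, 26]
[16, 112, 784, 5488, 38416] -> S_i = 16*7^i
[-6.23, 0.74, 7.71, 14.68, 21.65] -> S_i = -6.23 + 6.97*i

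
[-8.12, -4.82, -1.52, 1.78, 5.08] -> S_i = -8.12 + 3.30*i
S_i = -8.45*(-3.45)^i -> [-8.45, 29.15, -100.58, 346.99, -1197.11]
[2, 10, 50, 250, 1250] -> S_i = 2*5^i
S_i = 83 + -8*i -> [83, 75, 67, 59, 51]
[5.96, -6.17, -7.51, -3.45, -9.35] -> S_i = Random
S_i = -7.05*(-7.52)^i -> [-7.05, 53.02, -398.68, 2998.08, -22545.53]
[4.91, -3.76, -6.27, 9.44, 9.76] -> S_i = Random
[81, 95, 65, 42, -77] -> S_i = Random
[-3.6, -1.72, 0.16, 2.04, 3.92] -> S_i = -3.60 + 1.88*i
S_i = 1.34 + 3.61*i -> [1.34, 4.95, 8.56, 12.17, 15.78]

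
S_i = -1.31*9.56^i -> [-1.31, -12.52, -119.73, -1144.58, -10942.16]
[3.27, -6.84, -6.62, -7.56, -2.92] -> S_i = Random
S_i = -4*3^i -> [-4, -12, -36, -108, -324]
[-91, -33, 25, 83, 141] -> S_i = -91 + 58*i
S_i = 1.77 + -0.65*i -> [1.77, 1.12, 0.47, -0.18, -0.83]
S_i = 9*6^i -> [9, 54, 324, 1944, 11664]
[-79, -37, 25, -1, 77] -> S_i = Random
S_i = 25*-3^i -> [25, -75, 225, -675, 2025]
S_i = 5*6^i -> [5, 30, 180, 1080, 6480]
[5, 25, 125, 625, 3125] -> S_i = 5*5^i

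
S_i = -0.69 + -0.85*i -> [-0.69, -1.54, -2.39, -3.24, -4.09]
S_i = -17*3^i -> [-17, -51, -153, -459, -1377]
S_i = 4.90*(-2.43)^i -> [4.9, -11.91, 28.93, -70.31, 170.85]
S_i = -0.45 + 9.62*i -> [-0.45, 9.17, 18.79, 28.41, 38.03]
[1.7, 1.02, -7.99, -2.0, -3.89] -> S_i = Random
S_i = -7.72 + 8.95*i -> [-7.72, 1.23, 10.18, 19.13, 28.08]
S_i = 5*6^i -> [5, 30, 180, 1080, 6480]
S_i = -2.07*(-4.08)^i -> [-2.07, 8.45, -34.46, 140.59, -573.6]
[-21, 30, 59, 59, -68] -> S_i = Random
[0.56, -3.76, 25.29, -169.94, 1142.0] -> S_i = 0.56*(-6.72)^i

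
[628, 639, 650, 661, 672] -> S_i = 628 + 11*i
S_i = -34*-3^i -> [-34, 102, -306, 918, -2754]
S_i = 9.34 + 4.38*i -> [9.34, 13.72, 18.1, 22.48, 26.86]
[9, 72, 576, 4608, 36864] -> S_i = 9*8^i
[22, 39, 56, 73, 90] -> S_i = 22 + 17*i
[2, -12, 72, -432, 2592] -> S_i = 2*-6^i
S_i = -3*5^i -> [-3, -15, -75, -375, -1875]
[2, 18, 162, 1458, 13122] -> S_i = 2*9^i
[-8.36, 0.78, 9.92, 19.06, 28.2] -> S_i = -8.36 + 9.14*i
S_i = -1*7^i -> [-1, -7, -49, -343, -2401]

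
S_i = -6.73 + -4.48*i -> [-6.73, -11.21, -15.69, -20.17, -24.65]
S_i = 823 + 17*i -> [823, 840, 857, 874, 891]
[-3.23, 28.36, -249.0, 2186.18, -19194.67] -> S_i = -3.23*(-8.78)^i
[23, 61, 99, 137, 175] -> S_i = 23 + 38*i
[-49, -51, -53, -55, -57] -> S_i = -49 + -2*i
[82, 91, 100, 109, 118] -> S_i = 82 + 9*i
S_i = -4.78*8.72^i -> [-4.78, -41.68, -363.46, -3169.4, -27637.19]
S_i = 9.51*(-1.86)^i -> [9.51, -17.69, 32.9, -61.2, 113.82]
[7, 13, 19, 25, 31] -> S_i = 7 + 6*i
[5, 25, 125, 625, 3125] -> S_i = 5*5^i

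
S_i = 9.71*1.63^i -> [9.71, 15.83, 25.8, 42.05, 68.54]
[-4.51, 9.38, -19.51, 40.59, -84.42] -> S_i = -4.51*(-2.08)^i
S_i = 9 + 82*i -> [9, 91, 173, 255, 337]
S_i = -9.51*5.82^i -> [-9.51, -55.35, -322.13, -1874.78, -10911.2]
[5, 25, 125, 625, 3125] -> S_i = 5*5^i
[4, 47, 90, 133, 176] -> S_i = 4 + 43*i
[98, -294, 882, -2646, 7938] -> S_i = 98*-3^i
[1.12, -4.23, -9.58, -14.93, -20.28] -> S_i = 1.12 + -5.35*i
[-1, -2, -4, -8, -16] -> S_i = -1*2^i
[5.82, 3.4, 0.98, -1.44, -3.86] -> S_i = 5.82 + -2.42*i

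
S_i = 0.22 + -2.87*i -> [0.22, -2.65, -5.52, -8.39, -11.26]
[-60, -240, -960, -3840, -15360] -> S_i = -60*4^i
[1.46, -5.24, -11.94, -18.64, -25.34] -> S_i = 1.46 + -6.70*i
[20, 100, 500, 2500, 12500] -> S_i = 20*5^i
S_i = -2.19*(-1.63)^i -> [-2.19, 3.57, -5.82, 9.48, -15.46]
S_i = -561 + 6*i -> [-561, -555, -549, -543, -537]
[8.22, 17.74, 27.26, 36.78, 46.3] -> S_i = 8.22 + 9.52*i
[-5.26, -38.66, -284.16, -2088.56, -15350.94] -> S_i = -5.26*7.35^i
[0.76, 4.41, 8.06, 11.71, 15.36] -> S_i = 0.76 + 3.65*i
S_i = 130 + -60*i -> [130, 70, 10, -50, -110]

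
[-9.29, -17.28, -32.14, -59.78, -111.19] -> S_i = -9.29*1.86^i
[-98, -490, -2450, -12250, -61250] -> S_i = -98*5^i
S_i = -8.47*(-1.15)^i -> [-8.47, 9.74, -11.2, 12.88, -14.81]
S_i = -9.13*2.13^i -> [-9.13, -19.45, -41.42, -88.23, -187.93]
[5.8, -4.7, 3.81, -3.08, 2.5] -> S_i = 5.80*(-0.81)^i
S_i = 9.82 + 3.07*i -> [9.82, 12.89, 15.96, 19.03, 22.1]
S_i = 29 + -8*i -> [29, 21, 13, 5, -3]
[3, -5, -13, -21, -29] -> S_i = 3 + -8*i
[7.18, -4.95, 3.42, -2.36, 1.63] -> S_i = 7.18*(-0.69)^i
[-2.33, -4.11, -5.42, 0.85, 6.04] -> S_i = Random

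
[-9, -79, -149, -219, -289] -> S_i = -9 + -70*i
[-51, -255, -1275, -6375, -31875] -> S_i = -51*5^i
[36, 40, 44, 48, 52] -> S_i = 36 + 4*i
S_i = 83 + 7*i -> [83, 90, 97, 104, 111]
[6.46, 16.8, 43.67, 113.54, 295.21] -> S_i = 6.46*2.60^i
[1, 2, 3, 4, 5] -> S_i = 1 + 1*i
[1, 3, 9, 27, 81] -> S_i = 1*3^i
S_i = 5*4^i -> [5, 20, 80, 320, 1280]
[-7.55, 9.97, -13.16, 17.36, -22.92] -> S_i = -7.55*(-1.32)^i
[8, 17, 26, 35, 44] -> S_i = 8 + 9*i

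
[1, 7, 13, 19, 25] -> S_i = 1 + 6*i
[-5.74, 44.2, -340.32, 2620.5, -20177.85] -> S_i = -5.74*(-7.70)^i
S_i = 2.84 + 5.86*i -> [2.84, 8.7, 14.56, 20.42, 26.28]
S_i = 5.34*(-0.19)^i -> [5.34, -1.01, 0.19, -0.04, 0.01]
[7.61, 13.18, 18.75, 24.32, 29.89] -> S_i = 7.61 + 5.57*i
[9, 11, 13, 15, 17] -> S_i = 9 + 2*i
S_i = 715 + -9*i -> [715, 706, 697, 688, 679]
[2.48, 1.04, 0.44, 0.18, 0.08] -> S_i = 2.48*0.42^i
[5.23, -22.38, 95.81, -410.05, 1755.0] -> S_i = 5.23*(-4.28)^i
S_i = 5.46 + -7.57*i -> [5.46, -2.11, -9.68, -17.25, -24.82]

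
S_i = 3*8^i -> [3, 24, 192, 1536, 12288]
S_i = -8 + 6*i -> [-8, -2, 4, 10, 16]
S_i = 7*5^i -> [7, 35, 175, 875, 4375]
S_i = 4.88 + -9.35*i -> [4.88, -4.47, -13.82, -23.17, -32.52]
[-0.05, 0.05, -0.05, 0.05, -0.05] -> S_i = -0.05*(-0.99)^i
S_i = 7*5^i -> [7, 35, 175, 875, 4375]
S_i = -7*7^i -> [-7, -49, -343, -2401, -16807]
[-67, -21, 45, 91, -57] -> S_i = Random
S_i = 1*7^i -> [1, 7, 49, 343, 2401]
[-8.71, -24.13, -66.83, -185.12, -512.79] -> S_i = -8.71*2.77^i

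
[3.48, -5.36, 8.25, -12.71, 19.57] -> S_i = 3.48*(-1.54)^i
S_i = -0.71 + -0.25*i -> [-0.71, -0.96, -1.21, -1.46, -1.71]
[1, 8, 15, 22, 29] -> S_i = 1 + 7*i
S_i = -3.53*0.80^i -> [-3.53, -2.82, -2.26, -1.81, -1.45]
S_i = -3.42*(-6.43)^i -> [-3.42, 21.99, -141.4, 909.2, -5846.15]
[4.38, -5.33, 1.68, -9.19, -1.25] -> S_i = Random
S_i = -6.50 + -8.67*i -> [-6.5, -15.17, -23.84, -32.51, -41.18]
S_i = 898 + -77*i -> [898, 821, 744, 667, 590]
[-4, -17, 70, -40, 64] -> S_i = Random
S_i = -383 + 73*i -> [-383, -310, -237, -164, -91]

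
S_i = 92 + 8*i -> [92, 100, 108, 116, 124]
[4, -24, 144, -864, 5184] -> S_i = 4*-6^i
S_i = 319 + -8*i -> [319, 311, 303, 295, 287]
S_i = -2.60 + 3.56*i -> [-2.6, 0.96, 4.52, 8.08, 11.64]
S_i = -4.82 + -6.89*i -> [-4.82, -11.71, -18.6, -25.49, -32.38]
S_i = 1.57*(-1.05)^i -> [1.57, -1.65, 1.73, -1.82, 1.91]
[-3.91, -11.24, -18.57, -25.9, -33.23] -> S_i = -3.91 + -7.33*i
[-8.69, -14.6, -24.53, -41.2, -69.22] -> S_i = -8.69*1.68^i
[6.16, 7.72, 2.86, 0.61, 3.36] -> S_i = Random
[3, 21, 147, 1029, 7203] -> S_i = 3*7^i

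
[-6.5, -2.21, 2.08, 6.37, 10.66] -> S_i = -6.50 + 4.29*i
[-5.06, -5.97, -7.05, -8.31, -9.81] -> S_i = -5.06*1.18^i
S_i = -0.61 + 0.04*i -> [-0.61, -0.57, -0.53, -0.49, -0.45]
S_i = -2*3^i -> [-2, -6, -18, -54, -162]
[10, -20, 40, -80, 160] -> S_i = 10*-2^i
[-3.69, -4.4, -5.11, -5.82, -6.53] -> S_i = -3.69 + -0.71*i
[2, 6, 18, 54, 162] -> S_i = 2*3^i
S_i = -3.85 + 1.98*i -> [-3.85, -1.87, 0.11, 2.09, 4.07]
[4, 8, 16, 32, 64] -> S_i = 4*2^i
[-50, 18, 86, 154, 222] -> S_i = -50 + 68*i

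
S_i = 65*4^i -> [65, 260, 1040, 4160, 16640]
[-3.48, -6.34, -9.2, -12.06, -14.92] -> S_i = -3.48 + -2.86*i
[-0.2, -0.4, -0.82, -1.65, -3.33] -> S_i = -0.20*2.02^i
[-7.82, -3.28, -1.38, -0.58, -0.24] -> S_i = -7.82*0.42^i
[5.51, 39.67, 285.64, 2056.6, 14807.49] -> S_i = 5.51*7.20^i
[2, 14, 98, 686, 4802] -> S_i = 2*7^i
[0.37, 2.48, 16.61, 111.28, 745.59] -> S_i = 0.37*6.70^i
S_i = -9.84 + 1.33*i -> [-9.84, -8.51, -7.18, -5.85, -4.52]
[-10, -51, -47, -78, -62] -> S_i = Random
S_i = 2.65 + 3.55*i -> [2.65, 6.2, 9.75, 13.3, 16.85]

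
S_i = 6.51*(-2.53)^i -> [6.51, -16.47, 41.67, -105.42, 266.72]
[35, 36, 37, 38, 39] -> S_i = 35 + 1*i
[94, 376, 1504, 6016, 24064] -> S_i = 94*4^i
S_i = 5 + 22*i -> [5, 27, 49, 71, 93]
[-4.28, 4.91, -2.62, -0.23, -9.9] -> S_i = Random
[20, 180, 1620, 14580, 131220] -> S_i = 20*9^i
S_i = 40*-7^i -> [40, -280, 1960, -13720, 96040]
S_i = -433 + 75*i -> [-433, -358, -283, -208, -133]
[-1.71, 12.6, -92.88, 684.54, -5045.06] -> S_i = -1.71*(-7.37)^i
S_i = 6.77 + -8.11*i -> [6.77, -1.34, -9.45, -17.56, -25.67]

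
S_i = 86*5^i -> [86, 430, 2150, 10750, 53750]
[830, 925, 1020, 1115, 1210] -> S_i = 830 + 95*i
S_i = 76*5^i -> [76, 380, 1900, 9500, 47500]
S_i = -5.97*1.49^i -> [-5.97, -8.9, -13.25, -19.75, -29.43]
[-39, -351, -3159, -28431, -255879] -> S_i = -39*9^i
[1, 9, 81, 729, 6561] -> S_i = 1*9^i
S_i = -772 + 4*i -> [-772, -768, -764, -760, -756]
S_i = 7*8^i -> [7, 56, 448, 3584, 28672]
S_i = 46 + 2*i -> [46, 48, 50, 52, 54]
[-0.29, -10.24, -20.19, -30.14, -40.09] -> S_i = -0.29 + -9.95*i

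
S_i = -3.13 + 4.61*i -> [-3.13, 1.48, 6.09, 10.7, 15.31]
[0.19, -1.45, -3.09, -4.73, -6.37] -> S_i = 0.19 + -1.64*i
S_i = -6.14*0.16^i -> [-6.14, -0.98, -0.16, -0.03, -0.0]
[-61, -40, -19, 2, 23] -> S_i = -61 + 21*i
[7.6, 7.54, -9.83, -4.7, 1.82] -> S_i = Random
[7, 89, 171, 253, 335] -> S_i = 7 + 82*i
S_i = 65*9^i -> [65, 585, 5265, 47385, 426465]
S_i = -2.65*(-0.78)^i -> [-2.65, 2.07, -1.61, 1.26, -0.98]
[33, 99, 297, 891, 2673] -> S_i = 33*3^i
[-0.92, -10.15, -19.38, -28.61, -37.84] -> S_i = -0.92 + -9.23*i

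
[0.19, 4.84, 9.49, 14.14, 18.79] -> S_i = 0.19 + 4.65*i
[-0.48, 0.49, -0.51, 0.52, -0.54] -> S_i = -0.48*(-1.03)^i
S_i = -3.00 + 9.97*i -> [-3.0, 6.97, 16.94, 26.91, 36.88]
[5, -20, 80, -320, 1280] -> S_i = 5*-4^i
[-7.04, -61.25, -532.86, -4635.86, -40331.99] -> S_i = -7.04*8.70^i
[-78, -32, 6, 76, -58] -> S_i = Random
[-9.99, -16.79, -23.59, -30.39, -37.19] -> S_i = -9.99 + -6.80*i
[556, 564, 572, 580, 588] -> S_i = 556 + 8*i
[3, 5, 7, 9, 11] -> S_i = 3 + 2*i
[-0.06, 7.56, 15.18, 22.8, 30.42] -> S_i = -0.06 + 7.62*i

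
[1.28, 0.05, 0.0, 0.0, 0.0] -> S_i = 1.28*0.04^i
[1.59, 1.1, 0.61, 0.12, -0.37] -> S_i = 1.59 + -0.49*i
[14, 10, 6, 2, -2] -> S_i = 14 + -4*i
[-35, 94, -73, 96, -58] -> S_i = Random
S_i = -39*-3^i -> [-39, 117, -351, 1053, -3159]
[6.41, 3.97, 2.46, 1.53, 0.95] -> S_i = 6.41*0.62^i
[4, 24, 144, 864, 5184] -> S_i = 4*6^i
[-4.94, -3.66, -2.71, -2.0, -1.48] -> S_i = -4.94*0.74^i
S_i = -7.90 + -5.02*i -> [-7.9, -12.92, -17.94, -22.96, -27.98]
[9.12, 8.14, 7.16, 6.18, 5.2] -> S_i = 9.12 + -0.98*i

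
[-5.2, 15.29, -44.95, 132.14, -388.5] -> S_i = -5.20*(-2.94)^i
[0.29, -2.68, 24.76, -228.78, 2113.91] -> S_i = 0.29*(-9.24)^i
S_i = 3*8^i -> [3, 24, 192, 1536, 12288]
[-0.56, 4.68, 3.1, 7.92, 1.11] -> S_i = Random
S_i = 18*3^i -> [18, 54, 162, 486, 1458]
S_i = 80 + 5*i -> [80, 85, 90, 95, 100]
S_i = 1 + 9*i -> [1, 10, 19, 28, 37]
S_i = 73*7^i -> [73, 511, 3577, 25039, 175273]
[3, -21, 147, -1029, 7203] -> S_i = 3*-7^i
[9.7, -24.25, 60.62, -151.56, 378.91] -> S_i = 9.70*(-2.50)^i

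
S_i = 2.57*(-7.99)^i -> [2.57, -20.53, 164.07, -1310.91, 10474.19]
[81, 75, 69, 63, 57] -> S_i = 81 + -6*i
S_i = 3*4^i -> [3, 12, 48, 192, 768]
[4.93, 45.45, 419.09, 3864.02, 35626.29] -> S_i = 4.93*9.22^i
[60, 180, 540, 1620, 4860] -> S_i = 60*3^i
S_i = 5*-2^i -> [5, -10, 20, -40, 80]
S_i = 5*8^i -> [5, 40, 320, 2560, 20480]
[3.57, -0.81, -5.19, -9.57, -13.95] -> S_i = 3.57 + -4.38*i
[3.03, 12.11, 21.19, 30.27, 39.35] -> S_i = 3.03 + 9.08*i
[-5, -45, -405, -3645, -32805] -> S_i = -5*9^i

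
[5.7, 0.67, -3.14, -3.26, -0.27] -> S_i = Random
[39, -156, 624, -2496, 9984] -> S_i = 39*-4^i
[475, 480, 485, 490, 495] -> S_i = 475 + 5*i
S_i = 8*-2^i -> [8, -16, 32, -64, 128]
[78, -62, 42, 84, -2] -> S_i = Random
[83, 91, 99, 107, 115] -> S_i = 83 + 8*i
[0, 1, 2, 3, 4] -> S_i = 0 + 1*i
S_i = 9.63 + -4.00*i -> [9.63, 5.63, 1.63, -2.37, -6.37]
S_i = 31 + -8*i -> [31, 23, 15, 7, -1]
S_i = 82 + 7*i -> [82, 89, 96, 103, 110]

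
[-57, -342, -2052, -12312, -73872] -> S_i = -57*6^i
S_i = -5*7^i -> [-5, -35, -245, -1715, -12005]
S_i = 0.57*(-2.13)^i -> [0.57, -1.21, 2.59, -5.51, 11.73]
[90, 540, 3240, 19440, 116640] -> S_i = 90*6^i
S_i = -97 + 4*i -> [-97, -93, -89, -85, -81]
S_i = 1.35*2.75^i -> [1.35, 3.71, 10.21, 28.08, 77.21]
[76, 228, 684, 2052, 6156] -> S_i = 76*3^i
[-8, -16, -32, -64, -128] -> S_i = -8*2^i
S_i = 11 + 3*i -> [11, 14, 17, 20, 23]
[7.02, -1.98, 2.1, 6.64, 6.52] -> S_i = Random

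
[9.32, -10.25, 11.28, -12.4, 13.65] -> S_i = 9.32*(-1.10)^i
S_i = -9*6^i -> [-9, -54, -324, -1944, -11664]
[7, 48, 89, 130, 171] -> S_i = 7 + 41*i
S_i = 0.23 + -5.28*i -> [0.23, -5.05, -10.33, -15.61, -20.89]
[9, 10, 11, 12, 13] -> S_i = 9 + 1*i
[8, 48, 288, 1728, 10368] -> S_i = 8*6^i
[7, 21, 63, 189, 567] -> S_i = 7*3^i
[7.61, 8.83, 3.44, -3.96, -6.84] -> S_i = Random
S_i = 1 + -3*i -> [1, -2, -5, -8, -11]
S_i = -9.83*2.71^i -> [-9.83, -26.64, -72.19, -195.64, -530.19]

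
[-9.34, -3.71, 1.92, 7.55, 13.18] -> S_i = -9.34 + 5.63*i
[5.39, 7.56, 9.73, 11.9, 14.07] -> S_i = 5.39 + 2.17*i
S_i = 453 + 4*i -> [453, 457, 461, 465, 469]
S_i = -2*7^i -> [-2, -14, -98, -686, -4802]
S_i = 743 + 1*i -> [743, 744, 745, 746, 747]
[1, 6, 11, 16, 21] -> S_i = 1 + 5*i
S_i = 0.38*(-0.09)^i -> [0.38, -0.03, 0.0, -0.0, 0.0]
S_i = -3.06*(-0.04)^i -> [-3.06, 0.12, -0.0, 0.0, -0.0]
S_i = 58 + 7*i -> [58, 65, 72, 79, 86]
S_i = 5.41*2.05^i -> [5.41, 11.09, 22.74, 46.61, 95.55]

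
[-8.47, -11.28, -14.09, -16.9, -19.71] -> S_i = -8.47 + -2.81*i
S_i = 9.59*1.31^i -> [9.59, 12.56, 16.46, 21.56, 28.24]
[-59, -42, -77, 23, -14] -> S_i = Random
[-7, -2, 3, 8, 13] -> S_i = -7 + 5*i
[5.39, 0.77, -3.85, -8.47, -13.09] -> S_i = 5.39 + -4.62*i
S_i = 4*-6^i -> [4, -24, 144, -864, 5184]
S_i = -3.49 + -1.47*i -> [-3.49, -4.96, -6.43, -7.9, -9.37]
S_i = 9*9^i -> [9, 81, 729, 6561, 59049]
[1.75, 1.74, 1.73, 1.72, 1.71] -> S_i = 1.75 + -0.01*i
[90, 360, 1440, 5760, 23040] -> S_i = 90*4^i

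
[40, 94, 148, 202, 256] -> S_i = 40 + 54*i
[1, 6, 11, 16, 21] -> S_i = 1 + 5*i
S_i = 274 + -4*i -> [274, 270, 266, 262, 258]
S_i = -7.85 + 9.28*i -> [-7.85, 1.43, 10.71, 19.99, 29.27]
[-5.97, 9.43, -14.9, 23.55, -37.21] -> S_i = -5.97*(-1.58)^i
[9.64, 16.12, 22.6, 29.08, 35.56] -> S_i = 9.64 + 6.48*i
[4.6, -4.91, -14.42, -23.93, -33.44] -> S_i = 4.60 + -9.51*i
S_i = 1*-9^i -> [1, -9, 81, -729, 6561]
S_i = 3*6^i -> [3, 18, 108, 648, 3888]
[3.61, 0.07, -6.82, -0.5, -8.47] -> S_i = Random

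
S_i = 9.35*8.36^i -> [9.35, 78.17, 653.47, 5462.99, 45670.6]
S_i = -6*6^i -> [-6, -36, -216, -1296, -7776]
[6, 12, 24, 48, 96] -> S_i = 6*2^i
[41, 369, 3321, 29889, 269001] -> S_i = 41*9^i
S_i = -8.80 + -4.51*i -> [-8.8, -13.31, -17.82, -22.33, -26.84]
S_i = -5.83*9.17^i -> [-5.83, -53.46, -490.24, -4495.49, -41223.6]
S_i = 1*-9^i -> [1, -9, 81, -729, 6561]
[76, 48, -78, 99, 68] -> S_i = Random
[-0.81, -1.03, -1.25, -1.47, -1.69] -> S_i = -0.81 + -0.22*i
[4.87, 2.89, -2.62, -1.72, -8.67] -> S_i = Random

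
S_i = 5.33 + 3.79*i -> [5.33, 9.12, 12.91, 16.7, 20.49]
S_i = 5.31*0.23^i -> [5.31, 1.22, 0.28, 0.06, 0.01]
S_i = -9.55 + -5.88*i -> [-9.55, -15.43, -21.31, -27.19, -33.07]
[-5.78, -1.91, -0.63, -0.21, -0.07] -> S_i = -5.78*0.33^i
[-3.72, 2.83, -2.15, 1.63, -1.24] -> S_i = -3.72*(-0.76)^i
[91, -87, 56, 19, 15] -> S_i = Random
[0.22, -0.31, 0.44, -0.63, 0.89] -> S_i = 0.22*(-1.42)^i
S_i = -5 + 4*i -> [-5, -1, 3, 7, 11]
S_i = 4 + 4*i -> [4, 8, 12, 16, 20]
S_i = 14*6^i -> [14, 84, 504, 3024, 18144]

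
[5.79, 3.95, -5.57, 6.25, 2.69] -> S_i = Random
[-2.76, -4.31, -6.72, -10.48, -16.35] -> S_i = -2.76*1.56^i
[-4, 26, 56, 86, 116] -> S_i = -4 + 30*i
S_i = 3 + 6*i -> [3, 9, 15, 21, 27]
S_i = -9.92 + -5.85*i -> [-9.92, -15.77, -21.62, -27.47, -33.32]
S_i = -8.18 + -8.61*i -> [-8.18, -16.79, -25.4, -34.01, -42.62]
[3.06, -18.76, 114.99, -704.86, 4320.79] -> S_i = 3.06*(-6.13)^i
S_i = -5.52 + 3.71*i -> [-5.52, -1.81, 1.9, 5.61, 9.32]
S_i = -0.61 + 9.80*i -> [-0.61, 9.19, 18.99, 28.79, 38.59]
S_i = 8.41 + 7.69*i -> [8.41, 16.1, 23.79, 31.48, 39.17]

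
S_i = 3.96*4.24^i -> [3.96, 16.79, 71.19, 301.85, 1279.85]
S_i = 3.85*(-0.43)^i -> [3.85, -1.66, 0.71, -0.31, 0.13]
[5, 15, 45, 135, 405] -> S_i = 5*3^i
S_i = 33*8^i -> [33, 264, 2112, 16896, 135168]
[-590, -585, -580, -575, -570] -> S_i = -590 + 5*i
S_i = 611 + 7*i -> [611, 618, 625, 632, 639]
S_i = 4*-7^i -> [4, -28, 196, -1372, 9604]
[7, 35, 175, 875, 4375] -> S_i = 7*5^i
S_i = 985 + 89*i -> [985, 1074, 1163, 1252, 1341]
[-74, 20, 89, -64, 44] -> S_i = Random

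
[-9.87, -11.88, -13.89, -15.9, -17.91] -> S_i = -9.87 + -2.01*i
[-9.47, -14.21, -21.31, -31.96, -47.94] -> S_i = -9.47*1.50^i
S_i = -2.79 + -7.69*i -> [-2.79, -10.48, -18.17, -25.86, -33.55]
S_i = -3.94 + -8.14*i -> [-3.94, -12.08, -20.22, -28.36, -36.5]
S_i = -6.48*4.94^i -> [-6.48, -32.01, -158.14, -781.19, -3859.07]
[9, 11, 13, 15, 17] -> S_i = 9 + 2*i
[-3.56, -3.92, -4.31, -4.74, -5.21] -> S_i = -3.56*1.10^i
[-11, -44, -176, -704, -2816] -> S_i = -11*4^i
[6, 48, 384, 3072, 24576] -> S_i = 6*8^i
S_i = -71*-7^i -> [-71, 497, -3479, 24353, -170471]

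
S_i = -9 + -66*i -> [-9, -75, -141, -207, -273]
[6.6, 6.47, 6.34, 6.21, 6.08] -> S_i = 6.60 + -0.13*i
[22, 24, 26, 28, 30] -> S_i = 22 + 2*i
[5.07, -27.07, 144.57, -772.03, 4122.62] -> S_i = 5.07*(-5.34)^i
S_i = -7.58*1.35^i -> [-7.58, -10.23, -13.81, -18.65, -25.18]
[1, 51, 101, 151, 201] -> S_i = 1 + 50*i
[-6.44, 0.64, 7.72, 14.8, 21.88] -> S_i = -6.44 + 7.08*i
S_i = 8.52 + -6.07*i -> [8.52, 2.45, -3.62, -9.69, -15.76]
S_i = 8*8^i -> [8, 64, 512, 4096, 32768]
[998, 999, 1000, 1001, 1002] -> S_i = 998 + 1*i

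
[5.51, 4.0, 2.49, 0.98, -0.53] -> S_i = 5.51 + -1.51*i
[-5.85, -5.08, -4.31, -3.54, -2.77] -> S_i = -5.85 + 0.77*i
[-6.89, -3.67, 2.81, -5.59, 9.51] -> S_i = Random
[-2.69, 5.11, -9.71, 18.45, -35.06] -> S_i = -2.69*(-1.90)^i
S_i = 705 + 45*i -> [705, 750, 795, 840, 885]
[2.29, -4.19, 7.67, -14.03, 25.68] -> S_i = 2.29*(-1.83)^i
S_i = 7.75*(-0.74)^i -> [7.75, -5.74, 4.24, -3.14, 2.32]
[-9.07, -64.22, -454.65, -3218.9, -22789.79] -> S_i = -9.07*7.08^i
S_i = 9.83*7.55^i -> [9.83, 74.22, 560.33, 4230.53, 31940.47]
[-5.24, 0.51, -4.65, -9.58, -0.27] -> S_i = Random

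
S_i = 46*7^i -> [46, 322, 2254, 15778, 110446]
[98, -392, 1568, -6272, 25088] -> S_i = 98*-4^i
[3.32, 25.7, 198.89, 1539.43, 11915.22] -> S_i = 3.32*7.74^i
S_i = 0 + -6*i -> [0, -6, -12, -18, -24]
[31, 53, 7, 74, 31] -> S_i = Random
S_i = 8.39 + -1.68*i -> [8.39, 6.71, 5.03, 3.35, 1.67]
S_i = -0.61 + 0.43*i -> [-0.61, -0.18, 0.25, 0.68, 1.11]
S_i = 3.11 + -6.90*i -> [3.11, -3.79, -10.69, -17.59, -24.49]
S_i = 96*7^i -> [96, 672, 4704, 32928, 230496]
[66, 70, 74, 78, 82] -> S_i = 66 + 4*i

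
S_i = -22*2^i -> [-22, -44, -88, -176, -352]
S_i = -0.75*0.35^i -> [-0.75, -0.26, -0.09, -0.03, -0.01]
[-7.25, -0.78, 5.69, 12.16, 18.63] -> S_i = -7.25 + 6.47*i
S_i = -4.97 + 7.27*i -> [-4.97, 2.3, 9.57, 16.84, 24.11]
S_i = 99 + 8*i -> [99, 107, 115, 123, 131]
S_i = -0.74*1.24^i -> [-0.74, -0.92, -1.14, -1.41, -1.75]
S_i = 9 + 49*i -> [9, 58, 107, 156, 205]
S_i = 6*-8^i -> [6, -48, 384, -3072, 24576]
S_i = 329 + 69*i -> [329, 398, 467, 536, 605]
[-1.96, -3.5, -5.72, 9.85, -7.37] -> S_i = Random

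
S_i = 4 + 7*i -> [4, 11, 18, 25, 32]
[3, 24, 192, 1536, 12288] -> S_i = 3*8^i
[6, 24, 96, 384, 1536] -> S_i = 6*4^i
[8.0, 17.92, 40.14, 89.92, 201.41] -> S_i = 8.00*2.24^i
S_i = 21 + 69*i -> [21, 90, 159, 228, 297]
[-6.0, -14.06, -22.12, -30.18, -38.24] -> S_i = -6.00 + -8.06*i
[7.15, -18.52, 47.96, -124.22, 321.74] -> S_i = 7.15*(-2.59)^i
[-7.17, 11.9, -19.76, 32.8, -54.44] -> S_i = -7.17*(-1.66)^i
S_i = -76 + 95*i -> [-76, 19, 114, 209, 304]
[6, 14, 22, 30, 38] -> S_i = 6 + 8*i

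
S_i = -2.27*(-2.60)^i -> [-2.27, 5.9, -15.35, 39.9, -103.73]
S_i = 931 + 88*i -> [931, 1019, 1107, 1195, 1283]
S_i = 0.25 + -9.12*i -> [0.25, -8.87, -17.99, -27.11, -36.23]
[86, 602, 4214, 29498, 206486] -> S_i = 86*7^i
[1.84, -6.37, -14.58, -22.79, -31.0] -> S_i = 1.84 + -8.21*i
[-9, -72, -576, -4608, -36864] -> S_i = -9*8^i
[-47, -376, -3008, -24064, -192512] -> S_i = -47*8^i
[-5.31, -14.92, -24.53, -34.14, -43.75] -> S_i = -5.31 + -9.61*i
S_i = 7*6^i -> [7, 42, 252, 1512, 9072]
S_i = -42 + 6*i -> [-42, -36, -30, -24, -18]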